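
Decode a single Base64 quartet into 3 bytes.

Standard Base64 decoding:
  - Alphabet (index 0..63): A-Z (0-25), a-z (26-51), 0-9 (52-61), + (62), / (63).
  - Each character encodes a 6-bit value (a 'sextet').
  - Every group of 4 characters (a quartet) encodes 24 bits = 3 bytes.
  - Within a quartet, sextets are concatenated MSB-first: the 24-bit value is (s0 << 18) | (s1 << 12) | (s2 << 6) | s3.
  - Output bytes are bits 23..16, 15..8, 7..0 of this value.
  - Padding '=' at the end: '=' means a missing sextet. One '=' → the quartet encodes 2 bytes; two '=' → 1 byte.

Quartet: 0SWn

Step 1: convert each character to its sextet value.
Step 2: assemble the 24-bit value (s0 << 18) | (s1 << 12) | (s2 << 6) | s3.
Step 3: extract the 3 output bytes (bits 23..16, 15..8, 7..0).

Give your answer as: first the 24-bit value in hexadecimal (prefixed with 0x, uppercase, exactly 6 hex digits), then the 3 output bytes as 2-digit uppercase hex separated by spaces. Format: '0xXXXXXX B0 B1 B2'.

Sextets: 0=52, S=18, W=22, n=39
24-bit: (52<<18) | (18<<12) | (22<<6) | 39
      = 0xD00000 | 0x012000 | 0x000580 | 0x000027
      = 0xD125A7
Bytes: (v>>16)&0xFF=D1, (v>>8)&0xFF=25, v&0xFF=A7

Answer: 0xD125A7 D1 25 A7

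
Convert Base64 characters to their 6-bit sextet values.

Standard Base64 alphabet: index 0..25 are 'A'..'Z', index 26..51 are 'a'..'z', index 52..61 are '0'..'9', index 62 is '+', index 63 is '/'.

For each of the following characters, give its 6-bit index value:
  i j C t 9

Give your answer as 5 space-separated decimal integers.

Answer: 34 35 2 45 61

Derivation:
'i': a..z range, 26 + ord('i') − ord('a') = 34
'j': a..z range, 26 + ord('j') − ord('a') = 35
'C': A..Z range, ord('C') − ord('A') = 2
't': a..z range, 26 + ord('t') − ord('a') = 45
'9': 0..9 range, 52 + ord('9') − ord('0') = 61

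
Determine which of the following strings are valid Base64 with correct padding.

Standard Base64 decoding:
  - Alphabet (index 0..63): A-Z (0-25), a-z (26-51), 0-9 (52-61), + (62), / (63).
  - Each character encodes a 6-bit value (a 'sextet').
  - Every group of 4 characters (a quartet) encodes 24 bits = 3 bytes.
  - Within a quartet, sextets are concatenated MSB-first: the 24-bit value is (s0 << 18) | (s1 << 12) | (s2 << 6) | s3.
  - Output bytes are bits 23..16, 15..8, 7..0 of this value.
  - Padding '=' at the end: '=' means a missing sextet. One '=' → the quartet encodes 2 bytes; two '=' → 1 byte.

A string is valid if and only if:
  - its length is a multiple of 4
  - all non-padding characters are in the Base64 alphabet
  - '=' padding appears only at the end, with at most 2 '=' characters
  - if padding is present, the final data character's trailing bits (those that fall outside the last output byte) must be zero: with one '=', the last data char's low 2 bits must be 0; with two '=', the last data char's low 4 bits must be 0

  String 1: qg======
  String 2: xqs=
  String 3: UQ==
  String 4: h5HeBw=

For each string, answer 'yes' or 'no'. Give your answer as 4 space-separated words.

String 1: 'qg======' → invalid (6 pad chars (max 2))
String 2: 'xqs=' → valid
String 3: 'UQ==' → valid
String 4: 'h5HeBw=' → invalid (len=7 not mult of 4)

Answer: no yes yes no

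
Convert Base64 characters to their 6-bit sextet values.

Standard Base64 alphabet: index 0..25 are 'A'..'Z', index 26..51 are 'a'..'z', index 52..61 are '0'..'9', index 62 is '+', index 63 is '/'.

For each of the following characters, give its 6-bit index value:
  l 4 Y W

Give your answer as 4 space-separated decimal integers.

Answer: 37 56 24 22

Derivation:
'l': a..z range, 26 + ord('l') − ord('a') = 37
'4': 0..9 range, 52 + ord('4') − ord('0') = 56
'Y': A..Z range, ord('Y') − ord('A') = 24
'W': A..Z range, ord('W') − ord('A') = 22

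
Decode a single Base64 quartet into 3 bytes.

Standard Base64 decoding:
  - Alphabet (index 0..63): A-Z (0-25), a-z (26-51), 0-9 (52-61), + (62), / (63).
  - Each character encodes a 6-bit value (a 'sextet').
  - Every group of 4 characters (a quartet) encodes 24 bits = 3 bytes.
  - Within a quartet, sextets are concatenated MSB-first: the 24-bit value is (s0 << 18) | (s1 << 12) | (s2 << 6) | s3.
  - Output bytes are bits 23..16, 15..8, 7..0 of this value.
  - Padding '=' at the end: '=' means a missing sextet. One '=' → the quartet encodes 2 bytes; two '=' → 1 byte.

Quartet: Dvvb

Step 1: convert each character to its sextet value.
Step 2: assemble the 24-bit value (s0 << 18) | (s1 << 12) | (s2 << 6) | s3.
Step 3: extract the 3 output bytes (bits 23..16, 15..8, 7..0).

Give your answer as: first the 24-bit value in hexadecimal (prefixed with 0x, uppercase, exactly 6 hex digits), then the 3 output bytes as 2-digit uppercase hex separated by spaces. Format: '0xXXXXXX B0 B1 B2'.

Sextets: D=3, v=47, v=47, b=27
24-bit: (3<<18) | (47<<12) | (47<<6) | 27
      = 0x0C0000 | 0x02F000 | 0x000BC0 | 0x00001B
      = 0x0EFBDB
Bytes: (v>>16)&0xFF=0E, (v>>8)&0xFF=FB, v&0xFF=DB

Answer: 0x0EFBDB 0E FB DB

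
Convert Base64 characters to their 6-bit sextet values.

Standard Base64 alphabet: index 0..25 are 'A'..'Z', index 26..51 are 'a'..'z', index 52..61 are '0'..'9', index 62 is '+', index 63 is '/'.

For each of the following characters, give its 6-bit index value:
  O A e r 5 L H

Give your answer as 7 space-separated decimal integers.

'O': A..Z range, ord('O') − ord('A') = 14
'A': A..Z range, ord('A') − ord('A') = 0
'e': a..z range, 26 + ord('e') − ord('a') = 30
'r': a..z range, 26 + ord('r') − ord('a') = 43
'5': 0..9 range, 52 + ord('5') − ord('0') = 57
'L': A..Z range, ord('L') − ord('A') = 11
'H': A..Z range, ord('H') − ord('A') = 7

Answer: 14 0 30 43 57 11 7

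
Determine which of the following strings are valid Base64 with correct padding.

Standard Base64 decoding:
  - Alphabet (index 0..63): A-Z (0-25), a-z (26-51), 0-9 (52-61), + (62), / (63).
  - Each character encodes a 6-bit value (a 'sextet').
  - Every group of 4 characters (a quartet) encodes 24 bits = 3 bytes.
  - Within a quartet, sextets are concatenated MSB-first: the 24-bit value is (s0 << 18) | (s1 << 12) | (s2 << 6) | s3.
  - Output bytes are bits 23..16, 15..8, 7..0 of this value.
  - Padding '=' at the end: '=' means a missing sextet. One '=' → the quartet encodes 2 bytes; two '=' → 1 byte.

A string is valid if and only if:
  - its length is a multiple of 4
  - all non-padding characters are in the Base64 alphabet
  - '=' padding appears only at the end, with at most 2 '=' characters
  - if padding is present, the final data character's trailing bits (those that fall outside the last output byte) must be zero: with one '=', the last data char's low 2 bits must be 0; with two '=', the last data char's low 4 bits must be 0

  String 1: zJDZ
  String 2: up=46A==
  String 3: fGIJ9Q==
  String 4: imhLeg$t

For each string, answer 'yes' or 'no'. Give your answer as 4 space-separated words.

String 1: 'zJDZ' → valid
String 2: 'up=46A==' → invalid (bad char(s): ['=']; '=' in middle)
String 3: 'fGIJ9Q==' → valid
String 4: 'imhLeg$t' → invalid (bad char(s): ['$'])

Answer: yes no yes no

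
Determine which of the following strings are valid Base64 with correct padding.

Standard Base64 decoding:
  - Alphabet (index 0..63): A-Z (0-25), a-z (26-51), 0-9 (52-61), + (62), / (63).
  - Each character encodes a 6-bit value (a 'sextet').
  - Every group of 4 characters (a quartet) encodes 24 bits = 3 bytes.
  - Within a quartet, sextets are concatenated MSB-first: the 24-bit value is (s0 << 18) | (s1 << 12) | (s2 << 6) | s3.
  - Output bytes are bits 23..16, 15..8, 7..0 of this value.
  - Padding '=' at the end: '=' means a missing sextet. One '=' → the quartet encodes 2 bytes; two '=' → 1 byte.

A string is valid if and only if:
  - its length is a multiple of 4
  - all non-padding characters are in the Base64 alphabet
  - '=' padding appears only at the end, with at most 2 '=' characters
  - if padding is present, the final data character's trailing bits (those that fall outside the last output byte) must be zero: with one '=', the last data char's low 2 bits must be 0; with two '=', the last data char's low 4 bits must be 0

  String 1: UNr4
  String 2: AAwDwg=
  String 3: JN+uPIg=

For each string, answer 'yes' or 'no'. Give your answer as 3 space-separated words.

Answer: yes no yes

Derivation:
String 1: 'UNr4' → valid
String 2: 'AAwDwg=' → invalid (len=7 not mult of 4)
String 3: 'JN+uPIg=' → valid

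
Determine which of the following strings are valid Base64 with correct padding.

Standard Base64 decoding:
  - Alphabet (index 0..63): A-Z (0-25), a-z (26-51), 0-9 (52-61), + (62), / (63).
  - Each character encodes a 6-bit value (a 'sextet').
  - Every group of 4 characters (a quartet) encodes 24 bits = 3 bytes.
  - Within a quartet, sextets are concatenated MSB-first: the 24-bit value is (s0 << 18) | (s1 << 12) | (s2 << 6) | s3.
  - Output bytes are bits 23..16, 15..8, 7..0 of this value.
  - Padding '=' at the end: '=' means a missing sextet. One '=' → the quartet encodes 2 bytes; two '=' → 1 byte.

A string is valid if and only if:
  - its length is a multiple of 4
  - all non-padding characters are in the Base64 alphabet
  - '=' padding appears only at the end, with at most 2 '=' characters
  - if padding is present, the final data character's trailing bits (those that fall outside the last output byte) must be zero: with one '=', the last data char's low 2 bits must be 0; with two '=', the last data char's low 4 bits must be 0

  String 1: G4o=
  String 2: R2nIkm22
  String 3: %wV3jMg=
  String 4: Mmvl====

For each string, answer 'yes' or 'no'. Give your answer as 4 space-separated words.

Answer: yes yes no no

Derivation:
String 1: 'G4o=' → valid
String 2: 'R2nIkm22' → valid
String 3: '%wV3jMg=' → invalid (bad char(s): ['%'])
String 4: 'Mmvl====' → invalid (4 pad chars (max 2))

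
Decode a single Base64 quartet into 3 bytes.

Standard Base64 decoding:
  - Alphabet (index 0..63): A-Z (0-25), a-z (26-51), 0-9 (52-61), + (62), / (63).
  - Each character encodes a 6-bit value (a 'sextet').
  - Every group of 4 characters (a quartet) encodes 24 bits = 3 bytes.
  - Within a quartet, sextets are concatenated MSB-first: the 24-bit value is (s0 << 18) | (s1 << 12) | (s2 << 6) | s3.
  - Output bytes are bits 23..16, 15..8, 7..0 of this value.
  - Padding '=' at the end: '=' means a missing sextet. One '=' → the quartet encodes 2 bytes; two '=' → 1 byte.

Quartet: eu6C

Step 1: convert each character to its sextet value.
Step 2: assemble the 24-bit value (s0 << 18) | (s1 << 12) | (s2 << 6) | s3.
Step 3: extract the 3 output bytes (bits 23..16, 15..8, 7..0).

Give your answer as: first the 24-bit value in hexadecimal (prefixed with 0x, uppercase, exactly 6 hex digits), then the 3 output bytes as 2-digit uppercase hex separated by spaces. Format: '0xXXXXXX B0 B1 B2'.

Sextets: e=30, u=46, 6=58, C=2
24-bit: (30<<18) | (46<<12) | (58<<6) | 2
      = 0x780000 | 0x02E000 | 0x000E80 | 0x000002
      = 0x7AEE82
Bytes: (v>>16)&0xFF=7A, (v>>8)&0xFF=EE, v&0xFF=82

Answer: 0x7AEE82 7A EE 82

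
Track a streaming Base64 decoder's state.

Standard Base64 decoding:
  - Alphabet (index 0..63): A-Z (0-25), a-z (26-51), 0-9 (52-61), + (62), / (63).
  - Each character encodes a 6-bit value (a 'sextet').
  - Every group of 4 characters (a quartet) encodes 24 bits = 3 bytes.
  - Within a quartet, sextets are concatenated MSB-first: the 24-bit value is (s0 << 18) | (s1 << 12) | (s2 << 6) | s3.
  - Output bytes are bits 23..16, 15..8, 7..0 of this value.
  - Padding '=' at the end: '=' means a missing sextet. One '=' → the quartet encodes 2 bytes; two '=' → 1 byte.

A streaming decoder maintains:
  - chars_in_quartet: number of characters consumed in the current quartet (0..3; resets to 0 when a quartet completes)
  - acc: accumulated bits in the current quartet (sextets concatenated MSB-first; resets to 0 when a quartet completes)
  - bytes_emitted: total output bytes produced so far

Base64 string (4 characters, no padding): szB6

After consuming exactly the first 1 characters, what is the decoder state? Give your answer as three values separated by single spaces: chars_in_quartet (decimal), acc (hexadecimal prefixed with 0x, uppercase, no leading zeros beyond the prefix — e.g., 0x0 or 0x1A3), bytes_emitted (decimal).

Answer: 1 0x2C 0

Derivation:
After char 0 ('s'=44): chars_in_quartet=1 acc=0x2C bytes_emitted=0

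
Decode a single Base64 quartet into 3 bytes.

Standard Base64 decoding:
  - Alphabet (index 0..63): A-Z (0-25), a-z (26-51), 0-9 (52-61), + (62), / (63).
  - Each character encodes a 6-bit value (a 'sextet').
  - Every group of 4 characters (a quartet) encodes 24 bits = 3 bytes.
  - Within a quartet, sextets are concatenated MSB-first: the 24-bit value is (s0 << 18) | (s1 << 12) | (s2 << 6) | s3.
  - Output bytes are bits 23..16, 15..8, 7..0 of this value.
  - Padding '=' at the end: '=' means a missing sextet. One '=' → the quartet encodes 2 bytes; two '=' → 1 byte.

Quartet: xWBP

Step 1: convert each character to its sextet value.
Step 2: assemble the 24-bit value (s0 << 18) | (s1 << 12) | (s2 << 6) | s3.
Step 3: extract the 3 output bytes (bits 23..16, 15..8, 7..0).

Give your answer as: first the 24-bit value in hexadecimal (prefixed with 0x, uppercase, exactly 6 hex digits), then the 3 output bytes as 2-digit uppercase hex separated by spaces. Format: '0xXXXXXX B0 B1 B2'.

Answer: 0xC5604F C5 60 4F

Derivation:
Sextets: x=49, W=22, B=1, P=15
24-bit: (49<<18) | (22<<12) | (1<<6) | 15
      = 0xC40000 | 0x016000 | 0x000040 | 0x00000F
      = 0xC5604F
Bytes: (v>>16)&0xFF=C5, (v>>8)&0xFF=60, v&0xFF=4F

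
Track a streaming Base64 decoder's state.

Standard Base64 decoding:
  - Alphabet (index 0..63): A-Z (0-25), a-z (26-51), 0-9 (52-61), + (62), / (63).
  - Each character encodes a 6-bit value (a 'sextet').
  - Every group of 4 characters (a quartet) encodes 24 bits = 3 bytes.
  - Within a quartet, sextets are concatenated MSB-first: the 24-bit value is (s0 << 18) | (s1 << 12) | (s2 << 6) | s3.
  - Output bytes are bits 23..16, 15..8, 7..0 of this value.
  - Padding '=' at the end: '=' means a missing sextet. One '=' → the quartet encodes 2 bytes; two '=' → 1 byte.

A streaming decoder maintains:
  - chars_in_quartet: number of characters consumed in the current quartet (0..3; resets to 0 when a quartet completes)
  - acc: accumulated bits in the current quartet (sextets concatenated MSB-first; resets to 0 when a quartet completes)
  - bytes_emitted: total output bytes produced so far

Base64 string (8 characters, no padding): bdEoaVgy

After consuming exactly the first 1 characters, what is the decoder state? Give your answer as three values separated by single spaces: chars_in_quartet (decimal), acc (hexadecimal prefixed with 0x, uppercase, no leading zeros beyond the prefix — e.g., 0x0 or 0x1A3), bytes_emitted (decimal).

After char 0 ('b'=27): chars_in_quartet=1 acc=0x1B bytes_emitted=0

Answer: 1 0x1B 0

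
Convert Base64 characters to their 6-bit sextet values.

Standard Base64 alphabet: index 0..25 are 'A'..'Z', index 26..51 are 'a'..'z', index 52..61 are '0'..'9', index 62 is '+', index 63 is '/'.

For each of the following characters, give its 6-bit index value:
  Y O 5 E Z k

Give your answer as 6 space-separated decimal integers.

Answer: 24 14 57 4 25 36

Derivation:
'Y': A..Z range, ord('Y') − ord('A') = 24
'O': A..Z range, ord('O') − ord('A') = 14
'5': 0..9 range, 52 + ord('5') − ord('0') = 57
'E': A..Z range, ord('E') − ord('A') = 4
'Z': A..Z range, ord('Z') − ord('A') = 25
'k': a..z range, 26 + ord('k') − ord('a') = 36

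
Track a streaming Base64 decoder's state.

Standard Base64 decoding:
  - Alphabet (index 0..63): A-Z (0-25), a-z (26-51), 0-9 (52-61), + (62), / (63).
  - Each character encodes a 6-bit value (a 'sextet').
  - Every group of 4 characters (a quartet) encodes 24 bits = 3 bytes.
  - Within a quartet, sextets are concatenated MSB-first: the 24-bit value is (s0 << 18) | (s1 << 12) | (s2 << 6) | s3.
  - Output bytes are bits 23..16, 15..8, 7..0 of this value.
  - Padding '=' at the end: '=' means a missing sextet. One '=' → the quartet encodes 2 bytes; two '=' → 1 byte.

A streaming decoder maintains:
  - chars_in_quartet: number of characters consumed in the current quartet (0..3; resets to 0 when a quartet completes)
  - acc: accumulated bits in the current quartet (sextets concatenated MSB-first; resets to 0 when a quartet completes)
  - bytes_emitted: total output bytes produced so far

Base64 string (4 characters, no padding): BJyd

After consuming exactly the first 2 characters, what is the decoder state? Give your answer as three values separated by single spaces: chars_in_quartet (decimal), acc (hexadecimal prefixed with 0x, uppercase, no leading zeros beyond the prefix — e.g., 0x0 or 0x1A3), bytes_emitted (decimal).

After char 0 ('B'=1): chars_in_quartet=1 acc=0x1 bytes_emitted=0
After char 1 ('J'=9): chars_in_quartet=2 acc=0x49 bytes_emitted=0

Answer: 2 0x49 0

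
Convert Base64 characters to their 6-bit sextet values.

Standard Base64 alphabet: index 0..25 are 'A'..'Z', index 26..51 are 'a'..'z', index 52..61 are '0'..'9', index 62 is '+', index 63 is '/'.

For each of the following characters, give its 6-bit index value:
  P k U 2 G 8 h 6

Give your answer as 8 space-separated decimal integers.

'P': A..Z range, ord('P') − ord('A') = 15
'k': a..z range, 26 + ord('k') − ord('a') = 36
'U': A..Z range, ord('U') − ord('A') = 20
'2': 0..9 range, 52 + ord('2') − ord('0') = 54
'G': A..Z range, ord('G') − ord('A') = 6
'8': 0..9 range, 52 + ord('8') − ord('0') = 60
'h': a..z range, 26 + ord('h') − ord('a') = 33
'6': 0..9 range, 52 + ord('6') − ord('0') = 58

Answer: 15 36 20 54 6 60 33 58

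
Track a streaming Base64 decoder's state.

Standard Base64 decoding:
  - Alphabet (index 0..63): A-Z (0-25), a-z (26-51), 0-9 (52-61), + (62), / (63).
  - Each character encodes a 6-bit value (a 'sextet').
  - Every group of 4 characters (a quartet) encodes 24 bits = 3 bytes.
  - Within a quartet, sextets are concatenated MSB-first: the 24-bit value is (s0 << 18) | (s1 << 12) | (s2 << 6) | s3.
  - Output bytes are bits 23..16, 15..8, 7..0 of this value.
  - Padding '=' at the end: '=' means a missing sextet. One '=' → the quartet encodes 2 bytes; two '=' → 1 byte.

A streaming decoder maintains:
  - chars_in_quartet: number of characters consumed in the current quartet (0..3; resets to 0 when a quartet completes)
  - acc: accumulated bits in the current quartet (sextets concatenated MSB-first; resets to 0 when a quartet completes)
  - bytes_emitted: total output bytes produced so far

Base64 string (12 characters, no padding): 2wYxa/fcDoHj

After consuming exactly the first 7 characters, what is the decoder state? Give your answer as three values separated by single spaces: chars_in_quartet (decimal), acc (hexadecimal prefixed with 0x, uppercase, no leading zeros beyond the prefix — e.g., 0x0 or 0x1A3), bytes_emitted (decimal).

Answer: 3 0x1AFDF 3

Derivation:
After char 0 ('2'=54): chars_in_quartet=1 acc=0x36 bytes_emitted=0
After char 1 ('w'=48): chars_in_quartet=2 acc=0xDB0 bytes_emitted=0
After char 2 ('Y'=24): chars_in_quartet=3 acc=0x36C18 bytes_emitted=0
After char 3 ('x'=49): chars_in_quartet=4 acc=0xDB0631 -> emit DB 06 31, reset; bytes_emitted=3
After char 4 ('a'=26): chars_in_quartet=1 acc=0x1A bytes_emitted=3
After char 5 ('/'=63): chars_in_quartet=2 acc=0x6BF bytes_emitted=3
After char 6 ('f'=31): chars_in_quartet=3 acc=0x1AFDF bytes_emitted=3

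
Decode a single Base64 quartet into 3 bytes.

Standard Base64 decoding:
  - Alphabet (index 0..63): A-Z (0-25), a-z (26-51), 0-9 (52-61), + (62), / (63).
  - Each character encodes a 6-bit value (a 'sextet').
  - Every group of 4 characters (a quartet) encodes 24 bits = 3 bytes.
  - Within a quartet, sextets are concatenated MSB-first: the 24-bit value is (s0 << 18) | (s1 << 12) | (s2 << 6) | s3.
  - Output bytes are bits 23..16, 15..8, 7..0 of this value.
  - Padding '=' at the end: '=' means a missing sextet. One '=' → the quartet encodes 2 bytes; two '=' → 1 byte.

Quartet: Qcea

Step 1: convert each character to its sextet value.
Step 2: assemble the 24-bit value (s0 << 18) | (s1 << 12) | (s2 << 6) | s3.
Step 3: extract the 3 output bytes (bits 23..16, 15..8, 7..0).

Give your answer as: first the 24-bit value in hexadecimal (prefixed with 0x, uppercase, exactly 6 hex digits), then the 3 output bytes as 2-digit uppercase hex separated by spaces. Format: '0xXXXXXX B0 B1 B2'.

Answer: 0x41C79A 41 C7 9A

Derivation:
Sextets: Q=16, c=28, e=30, a=26
24-bit: (16<<18) | (28<<12) | (30<<6) | 26
      = 0x400000 | 0x01C000 | 0x000780 | 0x00001A
      = 0x41C79A
Bytes: (v>>16)&0xFF=41, (v>>8)&0xFF=C7, v&0xFF=9A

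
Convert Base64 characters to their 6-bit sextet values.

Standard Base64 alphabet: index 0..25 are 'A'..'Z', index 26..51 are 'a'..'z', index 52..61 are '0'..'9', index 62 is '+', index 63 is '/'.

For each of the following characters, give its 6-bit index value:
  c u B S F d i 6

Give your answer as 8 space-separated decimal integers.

Answer: 28 46 1 18 5 29 34 58

Derivation:
'c': a..z range, 26 + ord('c') − ord('a') = 28
'u': a..z range, 26 + ord('u') − ord('a') = 46
'B': A..Z range, ord('B') − ord('A') = 1
'S': A..Z range, ord('S') − ord('A') = 18
'F': A..Z range, ord('F') − ord('A') = 5
'd': a..z range, 26 + ord('d') − ord('a') = 29
'i': a..z range, 26 + ord('i') − ord('a') = 34
'6': 0..9 range, 52 + ord('6') − ord('0') = 58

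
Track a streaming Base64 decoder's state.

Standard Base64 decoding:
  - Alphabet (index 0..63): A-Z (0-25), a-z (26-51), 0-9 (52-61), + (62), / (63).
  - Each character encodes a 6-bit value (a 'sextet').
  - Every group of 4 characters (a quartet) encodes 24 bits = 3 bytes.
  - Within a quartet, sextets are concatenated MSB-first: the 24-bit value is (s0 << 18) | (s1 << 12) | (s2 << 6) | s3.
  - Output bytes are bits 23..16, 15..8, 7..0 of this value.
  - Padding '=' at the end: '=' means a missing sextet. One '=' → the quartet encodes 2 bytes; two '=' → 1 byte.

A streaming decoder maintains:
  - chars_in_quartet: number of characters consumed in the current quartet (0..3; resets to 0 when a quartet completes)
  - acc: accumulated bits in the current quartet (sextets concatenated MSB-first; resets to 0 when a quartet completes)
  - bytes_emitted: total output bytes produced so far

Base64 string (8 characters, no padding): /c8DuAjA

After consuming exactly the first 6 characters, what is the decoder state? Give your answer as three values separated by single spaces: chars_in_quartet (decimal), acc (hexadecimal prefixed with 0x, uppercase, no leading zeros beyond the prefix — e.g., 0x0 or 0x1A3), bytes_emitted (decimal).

Answer: 2 0xB80 3

Derivation:
After char 0 ('/'=63): chars_in_quartet=1 acc=0x3F bytes_emitted=0
After char 1 ('c'=28): chars_in_quartet=2 acc=0xFDC bytes_emitted=0
After char 2 ('8'=60): chars_in_quartet=3 acc=0x3F73C bytes_emitted=0
After char 3 ('D'=3): chars_in_quartet=4 acc=0xFDCF03 -> emit FD CF 03, reset; bytes_emitted=3
After char 4 ('u'=46): chars_in_quartet=1 acc=0x2E bytes_emitted=3
After char 5 ('A'=0): chars_in_quartet=2 acc=0xB80 bytes_emitted=3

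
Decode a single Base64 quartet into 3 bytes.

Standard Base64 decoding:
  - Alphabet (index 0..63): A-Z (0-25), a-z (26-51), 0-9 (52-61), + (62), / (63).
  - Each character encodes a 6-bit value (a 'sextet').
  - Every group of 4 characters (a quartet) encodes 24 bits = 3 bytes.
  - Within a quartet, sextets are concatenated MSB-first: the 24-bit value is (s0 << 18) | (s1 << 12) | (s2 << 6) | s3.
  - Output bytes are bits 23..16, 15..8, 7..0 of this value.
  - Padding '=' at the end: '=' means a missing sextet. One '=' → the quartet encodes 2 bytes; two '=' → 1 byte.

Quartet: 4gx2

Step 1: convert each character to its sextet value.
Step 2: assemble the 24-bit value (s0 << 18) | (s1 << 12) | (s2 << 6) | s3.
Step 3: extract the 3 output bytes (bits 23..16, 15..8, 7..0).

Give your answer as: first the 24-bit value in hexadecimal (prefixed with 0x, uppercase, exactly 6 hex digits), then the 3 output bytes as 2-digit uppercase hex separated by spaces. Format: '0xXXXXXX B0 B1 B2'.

Sextets: 4=56, g=32, x=49, 2=54
24-bit: (56<<18) | (32<<12) | (49<<6) | 54
      = 0xE00000 | 0x020000 | 0x000C40 | 0x000036
      = 0xE20C76
Bytes: (v>>16)&0xFF=E2, (v>>8)&0xFF=0C, v&0xFF=76

Answer: 0xE20C76 E2 0C 76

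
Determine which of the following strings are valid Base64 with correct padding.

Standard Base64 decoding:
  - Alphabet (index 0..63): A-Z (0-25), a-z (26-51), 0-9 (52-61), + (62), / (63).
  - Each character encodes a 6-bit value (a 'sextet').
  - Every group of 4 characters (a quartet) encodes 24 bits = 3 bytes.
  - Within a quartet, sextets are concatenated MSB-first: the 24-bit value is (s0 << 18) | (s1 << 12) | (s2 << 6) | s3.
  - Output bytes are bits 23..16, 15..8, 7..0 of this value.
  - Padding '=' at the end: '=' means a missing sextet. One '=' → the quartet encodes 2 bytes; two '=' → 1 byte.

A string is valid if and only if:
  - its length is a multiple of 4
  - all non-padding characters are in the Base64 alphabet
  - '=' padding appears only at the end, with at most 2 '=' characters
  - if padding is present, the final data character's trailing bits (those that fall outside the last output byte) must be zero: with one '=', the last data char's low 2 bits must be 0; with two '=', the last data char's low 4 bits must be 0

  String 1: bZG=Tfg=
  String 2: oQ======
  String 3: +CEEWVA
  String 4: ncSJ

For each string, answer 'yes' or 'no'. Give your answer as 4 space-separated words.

Answer: no no no yes

Derivation:
String 1: 'bZG=Tfg=' → invalid (bad char(s): ['=']; '=' in middle)
String 2: 'oQ======' → invalid (6 pad chars (max 2))
String 3: '+CEEWVA' → invalid (len=7 not mult of 4)
String 4: 'ncSJ' → valid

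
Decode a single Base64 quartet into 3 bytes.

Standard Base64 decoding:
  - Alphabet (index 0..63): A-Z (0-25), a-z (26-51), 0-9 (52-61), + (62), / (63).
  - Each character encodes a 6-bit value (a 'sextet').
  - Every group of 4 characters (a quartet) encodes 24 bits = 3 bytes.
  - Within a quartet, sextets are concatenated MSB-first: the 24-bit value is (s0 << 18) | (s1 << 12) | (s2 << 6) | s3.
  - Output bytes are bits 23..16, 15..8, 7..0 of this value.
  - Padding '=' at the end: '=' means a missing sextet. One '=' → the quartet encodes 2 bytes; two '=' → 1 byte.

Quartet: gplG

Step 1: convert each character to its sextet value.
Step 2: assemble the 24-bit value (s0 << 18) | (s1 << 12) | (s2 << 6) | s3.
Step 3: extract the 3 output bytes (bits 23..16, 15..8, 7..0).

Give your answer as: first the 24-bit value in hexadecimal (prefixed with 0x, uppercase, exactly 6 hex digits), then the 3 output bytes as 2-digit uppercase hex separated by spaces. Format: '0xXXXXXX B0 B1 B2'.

Answer: 0x829946 82 99 46

Derivation:
Sextets: g=32, p=41, l=37, G=6
24-bit: (32<<18) | (41<<12) | (37<<6) | 6
      = 0x800000 | 0x029000 | 0x000940 | 0x000006
      = 0x829946
Bytes: (v>>16)&0xFF=82, (v>>8)&0xFF=99, v&0xFF=46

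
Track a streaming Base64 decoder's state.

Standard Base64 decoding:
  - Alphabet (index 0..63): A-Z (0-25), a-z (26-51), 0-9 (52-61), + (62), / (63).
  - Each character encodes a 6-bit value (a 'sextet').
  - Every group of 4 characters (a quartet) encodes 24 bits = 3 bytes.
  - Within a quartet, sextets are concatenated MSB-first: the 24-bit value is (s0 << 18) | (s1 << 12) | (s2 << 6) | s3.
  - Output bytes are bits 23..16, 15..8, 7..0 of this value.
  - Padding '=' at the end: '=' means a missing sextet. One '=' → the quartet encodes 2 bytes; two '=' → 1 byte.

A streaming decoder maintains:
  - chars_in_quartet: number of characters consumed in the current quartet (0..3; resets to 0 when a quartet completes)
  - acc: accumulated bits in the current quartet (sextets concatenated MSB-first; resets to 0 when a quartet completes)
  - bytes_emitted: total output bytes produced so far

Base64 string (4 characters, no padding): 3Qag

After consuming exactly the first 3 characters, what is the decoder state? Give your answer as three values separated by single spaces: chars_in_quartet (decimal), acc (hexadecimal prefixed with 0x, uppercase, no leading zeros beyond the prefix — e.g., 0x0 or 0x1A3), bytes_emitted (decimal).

Answer: 3 0x3741A 0

Derivation:
After char 0 ('3'=55): chars_in_quartet=1 acc=0x37 bytes_emitted=0
After char 1 ('Q'=16): chars_in_quartet=2 acc=0xDD0 bytes_emitted=0
After char 2 ('a'=26): chars_in_quartet=3 acc=0x3741A bytes_emitted=0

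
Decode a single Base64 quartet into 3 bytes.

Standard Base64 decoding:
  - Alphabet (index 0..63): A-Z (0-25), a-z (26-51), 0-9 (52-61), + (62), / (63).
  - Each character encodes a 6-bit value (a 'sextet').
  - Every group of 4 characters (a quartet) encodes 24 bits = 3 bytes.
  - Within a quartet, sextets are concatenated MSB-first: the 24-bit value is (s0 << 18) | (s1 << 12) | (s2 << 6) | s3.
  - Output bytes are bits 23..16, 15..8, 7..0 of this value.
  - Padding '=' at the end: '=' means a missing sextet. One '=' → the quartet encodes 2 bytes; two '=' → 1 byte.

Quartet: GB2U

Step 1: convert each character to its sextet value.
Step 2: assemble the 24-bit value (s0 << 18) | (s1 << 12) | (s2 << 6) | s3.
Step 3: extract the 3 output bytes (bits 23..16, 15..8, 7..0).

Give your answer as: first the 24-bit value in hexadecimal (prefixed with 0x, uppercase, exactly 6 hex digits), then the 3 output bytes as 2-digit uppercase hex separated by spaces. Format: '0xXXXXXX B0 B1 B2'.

Answer: 0x181D94 18 1D 94

Derivation:
Sextets: G=6, B=1, 2=54, U=20
24-bit: (6<<18) | (1<<12) | (54<<6) | 20
      = 0x180000 | 0x001000 | 0x000D80 | 0x000014
      = 0x181D94
Bytes: (v>>16)&0xFF=18, (v>>8)&0xFF=1D, v&0xFF=94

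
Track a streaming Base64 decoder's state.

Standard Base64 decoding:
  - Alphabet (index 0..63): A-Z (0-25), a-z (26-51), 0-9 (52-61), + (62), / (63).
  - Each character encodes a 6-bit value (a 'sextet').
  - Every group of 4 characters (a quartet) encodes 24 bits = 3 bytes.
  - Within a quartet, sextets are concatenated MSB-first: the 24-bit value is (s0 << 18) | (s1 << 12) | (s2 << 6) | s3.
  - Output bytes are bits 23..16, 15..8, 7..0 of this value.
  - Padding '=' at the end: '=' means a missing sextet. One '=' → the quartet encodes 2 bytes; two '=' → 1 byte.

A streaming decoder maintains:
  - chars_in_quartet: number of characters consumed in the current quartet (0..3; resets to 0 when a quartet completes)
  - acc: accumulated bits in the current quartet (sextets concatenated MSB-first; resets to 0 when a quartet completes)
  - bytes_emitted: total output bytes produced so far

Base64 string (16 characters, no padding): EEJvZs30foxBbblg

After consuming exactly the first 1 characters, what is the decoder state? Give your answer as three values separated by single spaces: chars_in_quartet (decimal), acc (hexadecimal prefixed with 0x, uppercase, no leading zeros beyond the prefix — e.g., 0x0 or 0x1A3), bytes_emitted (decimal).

Answer: 1 0x4 0

Derivation:
After char 0 ('E'=4): chars_in_quartet=1 acc=0x4 bytes_emitted=0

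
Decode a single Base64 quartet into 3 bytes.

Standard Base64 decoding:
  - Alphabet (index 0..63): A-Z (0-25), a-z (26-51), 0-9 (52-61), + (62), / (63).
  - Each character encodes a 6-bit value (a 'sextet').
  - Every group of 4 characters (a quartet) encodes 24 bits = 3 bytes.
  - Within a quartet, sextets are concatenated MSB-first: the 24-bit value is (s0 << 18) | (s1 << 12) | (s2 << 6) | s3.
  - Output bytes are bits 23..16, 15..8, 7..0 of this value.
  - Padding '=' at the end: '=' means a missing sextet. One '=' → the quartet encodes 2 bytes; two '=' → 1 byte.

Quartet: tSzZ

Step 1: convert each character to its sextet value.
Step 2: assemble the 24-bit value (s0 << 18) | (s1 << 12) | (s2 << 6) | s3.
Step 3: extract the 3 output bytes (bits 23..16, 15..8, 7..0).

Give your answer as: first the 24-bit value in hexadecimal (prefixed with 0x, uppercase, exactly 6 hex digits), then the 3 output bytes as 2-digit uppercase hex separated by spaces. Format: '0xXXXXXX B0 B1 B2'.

Sextets: t=45, S=18, z=51, Z=25
24-bit: (45<<18) | (18<<12) | (51<<6) | 25
      = 0xB40000 | 0x012000 | 0x000CC0 | 0x000019
      = 0xB52CD9
Bytes: (v>>16)&0xFF=B5, (v>>8)&0xFF=2C, v&0xFF=D9

Answer: 0xB52CD9 B5 2C D9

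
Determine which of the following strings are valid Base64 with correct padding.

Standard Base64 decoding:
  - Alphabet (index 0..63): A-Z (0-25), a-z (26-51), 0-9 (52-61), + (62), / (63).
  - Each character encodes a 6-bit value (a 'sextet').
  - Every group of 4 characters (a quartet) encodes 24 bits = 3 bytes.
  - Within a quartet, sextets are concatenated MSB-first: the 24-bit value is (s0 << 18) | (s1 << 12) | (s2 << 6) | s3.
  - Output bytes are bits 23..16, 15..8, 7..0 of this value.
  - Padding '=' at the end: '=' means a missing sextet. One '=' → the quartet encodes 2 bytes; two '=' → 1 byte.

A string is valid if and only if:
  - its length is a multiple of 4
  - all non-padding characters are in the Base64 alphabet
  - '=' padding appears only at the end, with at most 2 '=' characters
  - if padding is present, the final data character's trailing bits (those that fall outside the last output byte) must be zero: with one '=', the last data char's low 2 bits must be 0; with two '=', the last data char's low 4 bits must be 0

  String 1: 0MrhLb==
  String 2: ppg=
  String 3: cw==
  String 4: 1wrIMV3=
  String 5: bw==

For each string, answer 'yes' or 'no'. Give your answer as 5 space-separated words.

Answer: no yes yes no yes

Derivation:
String 1: '0MrhLb==' → invalid (bad trailing bits)
String 2: 'ppg=' → valid
String 3: 'cw==' → valid
String 4: '1wrIMV3=' → invalid (bad trailing bits)
String 5: 'bw==' → valid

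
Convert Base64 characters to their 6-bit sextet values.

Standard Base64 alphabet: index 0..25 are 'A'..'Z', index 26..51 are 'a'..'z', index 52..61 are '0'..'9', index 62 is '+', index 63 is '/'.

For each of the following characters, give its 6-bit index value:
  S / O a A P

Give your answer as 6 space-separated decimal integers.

'S': A..Z range, ord('S') − ord('A') = 18
'/': index 63
'O': A..Z range, ord('O') − ord('A') = 14
'a': a..z range, 26 + ord('a') − ord('a') = 26
'A': A..Z range, ord('A') − ord('A') = 0
'P': A..Z range, ord('P') − ord('A') = 15

Answer: 18 63 14 26 0 15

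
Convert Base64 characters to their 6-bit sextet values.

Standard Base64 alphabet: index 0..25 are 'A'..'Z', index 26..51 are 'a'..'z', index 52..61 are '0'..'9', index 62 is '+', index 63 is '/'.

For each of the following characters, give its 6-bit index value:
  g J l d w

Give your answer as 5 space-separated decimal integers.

Answer: 32 9 37 29 48

Derivation:
'g': a..z range, 26 + ord('g') − ord('a') = 32
'J': A..Z range, ord('J') − ord('A') = 9
'l': a..z range, 26 + ord('l') − ord('a') = 37
'd': a..z range, 26 + ord('d') − ord('a') = 29
'w': a..z range, 26 + ord('w') − ord('a') = 48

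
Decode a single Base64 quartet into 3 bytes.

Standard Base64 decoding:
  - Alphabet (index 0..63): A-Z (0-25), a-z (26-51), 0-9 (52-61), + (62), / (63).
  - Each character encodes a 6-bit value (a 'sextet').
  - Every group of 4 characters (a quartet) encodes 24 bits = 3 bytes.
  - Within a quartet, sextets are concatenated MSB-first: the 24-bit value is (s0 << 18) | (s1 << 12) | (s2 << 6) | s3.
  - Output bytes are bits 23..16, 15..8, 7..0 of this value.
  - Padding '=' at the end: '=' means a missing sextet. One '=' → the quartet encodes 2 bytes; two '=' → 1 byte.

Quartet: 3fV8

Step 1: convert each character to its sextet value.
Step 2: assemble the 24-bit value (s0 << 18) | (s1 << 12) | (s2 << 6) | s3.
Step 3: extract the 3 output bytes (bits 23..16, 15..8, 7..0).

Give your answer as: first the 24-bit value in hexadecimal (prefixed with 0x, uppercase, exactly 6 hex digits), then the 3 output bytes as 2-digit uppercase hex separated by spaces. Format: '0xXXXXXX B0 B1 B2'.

Answer: 0xDDF57C DD F5 7C

Derivation:
Sextets: 3=55, f=31, V=21, 8=60
24-bit: (55<<18) | (31<<12) | (21<<6) | 60
      = 0xDC0000 | 0x01F000 | 0x000540 | 0x00003C
      = 0xDDF57C
Bytes: (v>>16)&0xFF=DD, (v>>8)&0xFF=F5, v&0xFF=7C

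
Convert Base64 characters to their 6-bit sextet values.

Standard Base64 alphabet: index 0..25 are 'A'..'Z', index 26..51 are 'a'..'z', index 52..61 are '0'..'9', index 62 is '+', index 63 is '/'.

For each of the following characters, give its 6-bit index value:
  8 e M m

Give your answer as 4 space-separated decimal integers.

'8': 0..9 range, 52 + ord('8') − ord('0') = 60
'e': a..z range, 26 + ord('e') − ord('a') = 30
'M': A..Z range, ord('M') − ord('A') = 12
'm': a..z range, 26 + ord('m') − ord('a') = 38

Answer: 60 30 12 38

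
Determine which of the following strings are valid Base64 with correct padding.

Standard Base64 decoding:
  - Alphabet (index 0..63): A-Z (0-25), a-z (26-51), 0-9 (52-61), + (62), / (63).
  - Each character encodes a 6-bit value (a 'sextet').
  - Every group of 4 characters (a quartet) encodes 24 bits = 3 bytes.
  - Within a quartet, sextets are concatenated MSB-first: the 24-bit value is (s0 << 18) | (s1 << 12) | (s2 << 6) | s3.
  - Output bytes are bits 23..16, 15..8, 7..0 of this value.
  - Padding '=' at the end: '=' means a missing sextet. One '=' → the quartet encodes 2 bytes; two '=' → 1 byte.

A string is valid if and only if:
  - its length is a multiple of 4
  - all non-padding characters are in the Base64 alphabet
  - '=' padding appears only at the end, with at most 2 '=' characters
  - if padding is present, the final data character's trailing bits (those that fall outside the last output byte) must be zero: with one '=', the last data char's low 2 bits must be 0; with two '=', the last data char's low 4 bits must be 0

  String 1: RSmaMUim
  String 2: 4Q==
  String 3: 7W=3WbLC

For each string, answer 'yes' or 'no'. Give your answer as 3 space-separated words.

String 1: 'RSmaMUim' → valid
String 2: '4Q==' → valid
String 3: '7W=3WbLC' → invalid (bad char(s): ['=']; '=' in middle)

Answer: yes yes no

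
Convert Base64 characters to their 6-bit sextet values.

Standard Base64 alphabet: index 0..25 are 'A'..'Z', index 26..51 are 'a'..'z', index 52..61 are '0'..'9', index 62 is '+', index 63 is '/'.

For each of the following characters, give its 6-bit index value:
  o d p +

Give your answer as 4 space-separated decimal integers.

'o': a..z range, 26 + ord('o') − ord('a') = 40
'd': a..z range, 26 + ord('d') − ord('a') = 29
'p': a..z range, 26 + ord('p') − ord('a') = 41
'+': index 62

Answer: 40 29 41 62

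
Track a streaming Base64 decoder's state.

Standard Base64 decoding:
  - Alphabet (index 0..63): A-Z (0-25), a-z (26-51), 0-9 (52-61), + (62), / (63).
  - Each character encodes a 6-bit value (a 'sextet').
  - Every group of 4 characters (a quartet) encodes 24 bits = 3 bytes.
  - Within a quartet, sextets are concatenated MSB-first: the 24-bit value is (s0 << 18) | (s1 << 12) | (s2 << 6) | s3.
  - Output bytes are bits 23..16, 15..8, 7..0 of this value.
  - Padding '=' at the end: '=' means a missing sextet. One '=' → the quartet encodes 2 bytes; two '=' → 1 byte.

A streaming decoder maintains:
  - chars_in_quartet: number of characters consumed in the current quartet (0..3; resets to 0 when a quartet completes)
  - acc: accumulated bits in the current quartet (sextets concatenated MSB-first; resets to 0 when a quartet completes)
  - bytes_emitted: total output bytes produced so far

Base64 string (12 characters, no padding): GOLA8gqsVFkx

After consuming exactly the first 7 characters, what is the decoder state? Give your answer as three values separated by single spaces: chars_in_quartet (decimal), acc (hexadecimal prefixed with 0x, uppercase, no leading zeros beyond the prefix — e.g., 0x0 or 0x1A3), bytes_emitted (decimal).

After char 0 ('G'=6): chars_in_quartet=1 acc=0x6 bytes_emitted=0
After char 1 ('O'=14): chars_in_quartet=2 acc=0x18E bytes_emitted=0
After char 2 ('L'=11): chars_in_quartet=3 acc=0x638B bytes_emitted=0
After char 3 ('A'=0): chars_in_quartet=4 acc=0x18E2C0 -> emit 18 E2 C0, reset; bytes_emitted=3
After char 4 ('8'=60): chars_in_quartet=1 acc=0x3C bytes_emitted=3
After char 5 ('g'=32): chars_in_quartet=2 acc=0xF20 bytes_emitted=3
After char 6 ('q'=42): chars_in_quartet=3 acc=0x3C82A bytes_emitted=3

Answer: 3 0x3C82A 3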